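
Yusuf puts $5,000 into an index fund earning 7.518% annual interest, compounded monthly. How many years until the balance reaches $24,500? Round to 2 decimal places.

21.21 years

(1 + 0.006265)^(12t) = 24,500/5,000 = 4.9.
12t·ln(1 + 0.006265) = ln(4.9); 12t = 1.5892/0.00624546 ≈ 254.4626.
t ≈ 21.2052 years.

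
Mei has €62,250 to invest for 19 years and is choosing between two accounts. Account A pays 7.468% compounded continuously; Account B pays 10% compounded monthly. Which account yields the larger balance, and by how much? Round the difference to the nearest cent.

Account A growth factor: e^(0.07468·19) = e^1.41892 ≈ 4.13265476208; balance ≈ 257,257.7589.
Account B growth factor: (1 + 0.1/12)^228 ≈ 6.63346333924; balance ≈ 412,933.0929.
Account B is larger by 155,675.3339.

Account B, by €155,675.33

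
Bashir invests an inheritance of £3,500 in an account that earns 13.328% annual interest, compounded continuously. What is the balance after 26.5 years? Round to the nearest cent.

£119,663.42

A = P·e^(rt) = 3,500·e^(0.13328·26.5) = 3,500·e^3.53192.
e^3.53192 ≈ 34.1895485701, so A ≈ 119,663.4200.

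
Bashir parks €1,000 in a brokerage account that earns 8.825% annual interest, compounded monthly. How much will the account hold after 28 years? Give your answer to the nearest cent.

Periodic rate = 8.825%/12 = 0.00735417; periods = 12·28 = 336.
A = 1,000·(1 + 0.08825/12)^336 ≈ 1,000·11.727754708 ≈ 11,727.7547.

€11,727.75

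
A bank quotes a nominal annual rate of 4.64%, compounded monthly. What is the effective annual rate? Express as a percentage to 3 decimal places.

4.740%

One year is 12 periods at 0.00386667 each: (1 + 0.00386667)^12 ≈ 1.0474.
EAR = 1.0474 − 1 ≈ 4.73996%.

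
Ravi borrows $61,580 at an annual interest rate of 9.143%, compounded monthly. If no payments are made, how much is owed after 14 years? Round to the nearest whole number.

Periodic rate = 9.143%/12 = 0.00761917; periods = 12·14 = 168.
A = 61,580·(1 + 0.09143/12)^168 ≈ 61,580·3.57930370459 ≈ 220,413.5221.

$220,414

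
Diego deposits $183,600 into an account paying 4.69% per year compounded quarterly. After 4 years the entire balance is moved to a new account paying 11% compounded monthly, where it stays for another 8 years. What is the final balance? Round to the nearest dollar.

$531,264

After 4 years at 4.69%: 183,600 × 1.20503512623 ≈ 221,244.4492.
Then 8 years at 11%: 221,244.4492 × 2.40125410972 ≈ 531,264.1428.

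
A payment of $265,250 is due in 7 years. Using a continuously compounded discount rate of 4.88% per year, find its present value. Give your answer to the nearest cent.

P = A·e^(−rt) = 265,250·e^(−0.3416).
e^(−0.3416) ≈ 0.710632400826, so P ≈ 188,495.2443.

$188,495.24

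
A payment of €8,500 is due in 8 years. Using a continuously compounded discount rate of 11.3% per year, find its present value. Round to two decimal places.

P = A·e^(−rt) = 8,500·e^(−0.904).
e^(−0.904) ≈ 0.4049466293, so P ≈ 3,442.0463.

€3,442.05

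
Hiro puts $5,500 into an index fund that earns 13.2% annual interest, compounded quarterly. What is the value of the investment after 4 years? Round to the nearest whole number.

Periodic rate = 13.2%/4 = 0.033; periods = 4·4 = 16.
A = 5,500·(1 + 0.033)^16 ≈ 5,500·1.681144888 ≈ 9,246.2969.

$9,246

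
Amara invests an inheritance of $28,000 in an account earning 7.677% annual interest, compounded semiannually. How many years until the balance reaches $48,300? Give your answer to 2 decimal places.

7.24 years

(1 + 0.038385)^(2t) = 48,300/28,000 = 1.725.
2t·ln(1 + 0.038385) = ln(1.725); 2t = 0.54523/0.0376666 ≈ 14.4751.
t ≈ 7.2375 years.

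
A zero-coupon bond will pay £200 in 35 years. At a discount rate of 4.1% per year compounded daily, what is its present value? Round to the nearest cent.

Periodic rate = 4.1%/365 = 0.000112329; 12775 periods.
P = 200/(1 + 0.041/365)^12775 ≈ 200/4.19930657 ≈ 47.6269.

£47.63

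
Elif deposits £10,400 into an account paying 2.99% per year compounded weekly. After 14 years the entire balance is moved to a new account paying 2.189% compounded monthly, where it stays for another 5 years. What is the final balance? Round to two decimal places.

After 14 years at 2.99%: 10,400 × 1.5196494733 ≈ 15,804.3545.
Then 5 years at 2.189%: 15,804.3545 × 1.1155530531 ≈ 17,630.5959.

£17,630.60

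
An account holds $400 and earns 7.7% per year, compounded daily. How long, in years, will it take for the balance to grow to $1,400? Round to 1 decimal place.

16.3 years

(1 + 0.000210959)^(365t) = 1,400/400 = 3.5.
365t·ln(1 + 0.000210959) = ln(3.5); 365t = 1.2528/0.000210937 ≈ 5939.0482.
t ≈ 16.2714 years.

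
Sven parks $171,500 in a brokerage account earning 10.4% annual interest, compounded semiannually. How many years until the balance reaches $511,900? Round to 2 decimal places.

10.79 years

(1 + 0.052)^(2t) = 511,900/171,500 = 2.9848.
2t·ln(1 + 0.052) = ln(2.9848); 2t = 1.0935/0.0506931 ≈ 21.5719.
t ≈ 10.7859 years.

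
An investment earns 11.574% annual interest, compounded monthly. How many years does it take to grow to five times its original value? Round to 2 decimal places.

(1 + 0.009645)^(12t) = 5.
12t = ln 5 / ln(1 + 0.009645) ≈ 1.6094/0.00959878 ≈ 167.6710.
t ≈ 13.9726.

13.97 years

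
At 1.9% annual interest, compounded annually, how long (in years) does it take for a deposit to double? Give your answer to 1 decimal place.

36.8 years

(1 + 0.019)^t = 2.
t = ln 2 / ln(1 + 0.019) ≈ 0.69315/0.0188218 ≈ 36.8269.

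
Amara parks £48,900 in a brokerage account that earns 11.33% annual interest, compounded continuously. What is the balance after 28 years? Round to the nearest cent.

A = P·e^(rt) = 48,900·e^(0.1133·28) = 48,900·e^3.1724.
e^3.1724 ≈ 23.86469093932, so A ≈ 1,166,983.3869.

£1,166,983.39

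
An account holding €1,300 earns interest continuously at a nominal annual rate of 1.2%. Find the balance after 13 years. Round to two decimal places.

€1,519.47

A = P·e^(rt) = 1,300·e^(0.012·13) = 1,300·e^0.156.
e^0.156 ≈ 1.168826203, so A ≈ 1,519.4741.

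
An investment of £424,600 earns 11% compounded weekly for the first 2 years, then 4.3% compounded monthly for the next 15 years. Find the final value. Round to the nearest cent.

Phase 1: 424,600·(1 + 0.11/52)^104 ≈ 528,961.2536.
Phase 2: 528,961.2536·(1 + 0.043/12)^180 ≈ 1,007,031.6406.

£1,007,031.64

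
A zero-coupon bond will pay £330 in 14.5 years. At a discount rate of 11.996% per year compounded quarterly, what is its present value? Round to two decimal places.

Periodic rate = 11.996%/4 = 0.02999; 58 periods.
P = 330/(1 + 0.02999)^58 ≈ 330/5.55027469 ≈ 59.4565.

£59.46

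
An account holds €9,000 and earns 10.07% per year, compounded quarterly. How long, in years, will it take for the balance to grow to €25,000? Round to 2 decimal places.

(1 + 0.025175)^(4t) = 25,000/9,000 = 2.7778.
4t·ln(1 + 0.025175) = ln(2.7778); 4t = 1.0217/0.0248633 ≈ 41.0907.
t ≈ 10.2727 years.

10.27 years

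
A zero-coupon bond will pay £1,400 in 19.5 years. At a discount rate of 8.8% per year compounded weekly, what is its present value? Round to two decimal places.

Periodic rate = 8.8%/52 = 0.00169231; 1014 periods.
P = 1,400/(1 + 0.088/52)^1014 ≈ 1,400/5.55417355 ≈ 252.0627.

£252.06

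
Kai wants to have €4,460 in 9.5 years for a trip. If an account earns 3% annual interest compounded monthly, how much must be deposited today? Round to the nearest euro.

€3,355

Growth factor = (1 + 0.0025)^114 ≈ 1.329289173.
P = 4,460/1.329289173 ≈ 3,355.1767.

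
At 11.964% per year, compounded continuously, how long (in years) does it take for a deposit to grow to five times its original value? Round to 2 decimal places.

e^(0.11964t) = 5, so 0.11964t = ln 5 ≈ 1.6094.
t ≈ 1.6094/0.11964 ≈ 13.4523.

13.45 years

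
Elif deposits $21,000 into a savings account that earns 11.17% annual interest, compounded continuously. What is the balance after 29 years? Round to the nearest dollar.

A = P·e^(rt) = 21,000·e^(0.1117·29) = 21,000·e^3.2393.
e^3.2393 ≈ 25.5158543964, so A ≈ 535,832.9423.

$535,833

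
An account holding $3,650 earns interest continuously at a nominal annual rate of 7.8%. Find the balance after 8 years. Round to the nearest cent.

$6,812.28

A = P·e^(rt) = 3,650·e^(0.078·8) = 3,650·e^0.624.
e^0.624 ≈ 1.866378645, so A ≈ 6,812.2821.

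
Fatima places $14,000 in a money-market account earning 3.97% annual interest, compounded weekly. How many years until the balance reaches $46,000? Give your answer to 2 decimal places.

29.98 years

We need (1 + 0.000763462)^(52t) = 3.2857, so 52t = ln 3.2857 / ln 1.000763 ≈ 1558.7401.
t ≈ 1558.7401/52 = 29.9758 years.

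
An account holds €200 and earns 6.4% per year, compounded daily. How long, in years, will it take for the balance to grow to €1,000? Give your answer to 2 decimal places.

25.15 years

(1 + 0.000175342)^(365t) = 1,000/200 = 5.
365t·ln(1 + 0.000175342) = ln(5); 365t = 1.6094/0.000175327 ≈ 9179.6303.
t ≈ 25.1497 years.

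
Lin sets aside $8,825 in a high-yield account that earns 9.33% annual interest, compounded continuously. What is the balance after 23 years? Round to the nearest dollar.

$75,451

A = P·e^(rt) = 8,825·e^(0.0933·23) = 8,825·e^2.1459.
e^2.1459 ≈ 8.549732535, so A ≈ 75,451.3896.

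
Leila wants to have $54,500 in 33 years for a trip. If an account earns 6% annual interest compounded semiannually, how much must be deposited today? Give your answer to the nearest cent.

Growth factor = (1 + 0.03)^66 ≈ 7.0348822166.
P = 54,500/7.0348822166 ≈ 7,747.1091.

$7,747.11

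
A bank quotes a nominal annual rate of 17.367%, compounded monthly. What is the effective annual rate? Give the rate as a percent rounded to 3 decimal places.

One year is 12 periods at 0.0144725 each: (1 + 0.0144725)^12 ≈ 1.188183.
EAR = 1.188183 − 1 ≈ 18.81830%.

18.818%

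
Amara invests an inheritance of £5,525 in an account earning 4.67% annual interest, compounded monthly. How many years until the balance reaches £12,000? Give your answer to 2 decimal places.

16.64 years

(1 + 0.00389167)^(12t) = 12,000/5,525 = 2.1719.
12t·ln(1 + 0.00389167) = ln(2.1719); 12t = 0.77562/0.00388411 ≈ 199.6912.
t ≈ 16.6409 years.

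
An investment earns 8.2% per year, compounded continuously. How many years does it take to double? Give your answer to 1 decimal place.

8.5 years

e^(0.082t) = 2, so 0.082t = ln 2 ≈ 0.69315.
t ≈ 0.69315/0.082 ≈ 8.4530.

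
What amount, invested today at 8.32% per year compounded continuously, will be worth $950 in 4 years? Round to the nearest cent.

P = A·e^(−rt) = 950·e^(−0.3328).
e^(−0.3328) ≈ 0.716913563, so P ≈ 681.0679.

$681.07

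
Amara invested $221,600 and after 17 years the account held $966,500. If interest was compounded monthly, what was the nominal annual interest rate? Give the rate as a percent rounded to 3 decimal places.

The 204-period growth factor is 966,500/221,600 = 4.36146.
r/12 = 4.36146^(1/204) − 1 ≈ 0.00724577, so r ≈ 12·0.00724577 = 8.69492%.

8.695%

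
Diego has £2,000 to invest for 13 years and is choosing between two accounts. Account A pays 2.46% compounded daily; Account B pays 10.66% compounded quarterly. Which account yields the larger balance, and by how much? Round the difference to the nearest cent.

A: (1 + 0.0246/365)^4745 ≈ 1.376837529, so 2,000 × 1.376837529 ≈ 2,753.6751.
B: (1 + 0.02665)^52 ≈ 3.926136525, so 2,000 × 3.926136525 ≈ 7,852.2730.
Difference ≈ 5,098.5980 in favor of B.

Account B, by £5,098.60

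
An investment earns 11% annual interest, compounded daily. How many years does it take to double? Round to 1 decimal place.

6.3 years

(1 + 0.00030137)^(365t) = 2.
365t = ln 2 / ln(1 + 0.00030137) ≈ 0.69315/0.000301324 ≈ 2300.3349.
t ≈ 6.3023.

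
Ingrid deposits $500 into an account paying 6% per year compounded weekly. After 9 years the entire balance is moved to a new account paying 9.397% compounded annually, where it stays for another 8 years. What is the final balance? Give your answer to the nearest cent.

$1,759.53

Phase 1: 500·(1 + 0.06/52)^468 ≈ 857.7364.
Phase 2: 857.7364·(1 + 0.09397)^8 ≈ 1,759.5318.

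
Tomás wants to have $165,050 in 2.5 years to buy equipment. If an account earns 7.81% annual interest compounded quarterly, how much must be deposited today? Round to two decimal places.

$136,030.64

Growth factor = (1 + 0.019525)^10 ≈ 1.21332961154.
P = 165,050/1.21332961154 ≈ 136,030.6370.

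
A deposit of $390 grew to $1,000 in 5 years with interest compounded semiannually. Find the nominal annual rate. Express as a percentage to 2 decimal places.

The 10-period growth factor is 1,000/390 = 2.5641.
r/2 = 2.5641^(1/10) − 1 ≈ 0.0987365, so r ≈ 2·0.0987365 = 19.74729%.

19.75%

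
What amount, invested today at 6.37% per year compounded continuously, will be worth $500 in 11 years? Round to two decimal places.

$248.12

P = A·e^(−rt) = 500·e^(−0.7007).
e^(−0.7007) ≈ 0.496237816, so P ≈ 248.1189.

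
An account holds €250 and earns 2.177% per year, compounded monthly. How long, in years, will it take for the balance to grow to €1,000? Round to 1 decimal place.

We need (1 + 0.00181417)^(12t) = 4, so 12t = ln 4 / ln 1.001814 ≈ 764.8423.
t ≈ 764.8423/12 = 63.7369 years.

63.7 years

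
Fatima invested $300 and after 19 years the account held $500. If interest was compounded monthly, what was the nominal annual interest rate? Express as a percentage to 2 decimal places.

2.69%

The 228-period growth factor is 500/300 = 1.66667.
r/12 = 1.66667^(1/228) − 1 ≈ 0.00224297, so r ≈ 12·0.00224297 = 2.69157%.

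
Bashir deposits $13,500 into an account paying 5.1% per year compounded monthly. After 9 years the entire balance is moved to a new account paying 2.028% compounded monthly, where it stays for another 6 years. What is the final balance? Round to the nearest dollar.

After 9 years at 5.1%: 13,500 × 1.5809522886 ≈ 21,342.8559.
Then 6 years at 2.028%: 21,342.8559 × 1.1292766512 ≈ 24,101.9888.

$24,102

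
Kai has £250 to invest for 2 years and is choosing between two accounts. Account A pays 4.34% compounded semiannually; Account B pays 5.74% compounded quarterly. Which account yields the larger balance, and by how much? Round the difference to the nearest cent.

Account A growth factor: (1 + 0.0217)^4 ≈ 1.08966643; balance ≈ 272.4166.
Account B growth factor: (1 + 0.01435)^8 ≈ 1.12073431; balance ≈ 280.1836.
Account B is larger by 7.7670.

Account B, by £7.77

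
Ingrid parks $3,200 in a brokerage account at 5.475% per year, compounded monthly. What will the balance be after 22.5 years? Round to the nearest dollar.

$10,938

Periodic rate = 5.475%/12 = 0.0045625; periods = 12·22.5 = 270.
A = 3,200·(1 + 0.0045625)^270 ≈ 3,200·3.4180605643 ≈ 10,937.7938.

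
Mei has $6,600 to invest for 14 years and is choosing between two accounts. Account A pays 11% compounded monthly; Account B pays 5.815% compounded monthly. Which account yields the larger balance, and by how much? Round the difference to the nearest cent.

Account A, by $15,703.19

A: (1 + 0.11/12)^168 ≈ 4.6319803894, so 6,600 × 4.6319803894 ≈ 30,571.0706.
B: (1 + 0.05815/12)^168 ≈ 2.2527098126, so 6,600 × 2.2527098126 ≈ 14,867.8848.
Difference ≈ 15,703.1858 in favor of A.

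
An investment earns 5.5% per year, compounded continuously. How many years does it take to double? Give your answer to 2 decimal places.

12.60 years

e^(0.055t) = 2, so 0.055t = ln 2 ≈ 0.69315.
t ≈ 0.69315/0.055 ≈ 12.6027.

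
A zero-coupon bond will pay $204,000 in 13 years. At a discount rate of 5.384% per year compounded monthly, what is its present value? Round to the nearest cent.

Growth factor = (1 + 0.05384/12)^156 ≈ 2.01044185625.
P = 204,000/2.01044185625 ≈ 101,470.2312.

$101,470.23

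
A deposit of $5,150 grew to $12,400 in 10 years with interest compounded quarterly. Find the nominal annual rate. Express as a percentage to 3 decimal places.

(1 + r/4)^40 = 12,400/5,150 = 2.40777.
1 + r/4 = 2.40777^(1/40) ≈ 1.022211, so r/4 ≈ 0.0222106.
r ≈ 4·0.0222106 = 8.88422%.

8.884%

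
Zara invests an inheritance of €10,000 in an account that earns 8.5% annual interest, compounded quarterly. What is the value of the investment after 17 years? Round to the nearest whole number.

Growth factor = (1 + 0.02125)^68 ≈ 4.1781182638.
A ≈ 10,000 × 4.1781182638 ≈ 41,781.1826.

€41,781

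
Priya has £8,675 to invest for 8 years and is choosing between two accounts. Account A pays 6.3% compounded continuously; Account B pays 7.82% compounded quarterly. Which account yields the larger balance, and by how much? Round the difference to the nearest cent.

Account B, by £1,759.18

A: e^(0.063·8) = e^0.504 ≈ 1.6553293632, so 8,675 × 1.6553293632 ≈ 14,359.9822.
B: (1 + 0.01955)^32 ≈ 1.8581164462, so 8,675 × 1.8581164462 ≈ 16,119.1602.
Difference ≈ 1,759.1779 in favor of B.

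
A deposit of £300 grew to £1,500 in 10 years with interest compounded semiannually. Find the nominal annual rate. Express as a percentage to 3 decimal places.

(1 + r/2)^20 = 1,500/300 = 5.
1 + r/2 = 5^(1/20) ≈ 1.083798, so r/2 ≈ 0.0837984.
r ≈ 2·0.0837984 = 16.75968%.

16.760%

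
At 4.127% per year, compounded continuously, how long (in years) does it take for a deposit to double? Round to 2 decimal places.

16.80 years

e^(0.04127t) = 2, so 0.04127t = ln 2 ≈ 0.69315.
t ≈ 0.69315/0.04127 ≈ 16.7954.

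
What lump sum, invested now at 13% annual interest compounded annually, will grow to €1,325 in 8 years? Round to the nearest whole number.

Growth factor = (1 + 0.13)^8 ≈ 2.658444193.
P = 1,325/2.658444193 ≈ 498.4118.

€498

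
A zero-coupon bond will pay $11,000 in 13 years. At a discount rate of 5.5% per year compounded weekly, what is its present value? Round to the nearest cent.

Growth factor = (1 + 0.055/52)^676 ≈ 2.0434144147.
P = 11,000/2.0434144147 ≈ 5,383.1469.

$5,383.15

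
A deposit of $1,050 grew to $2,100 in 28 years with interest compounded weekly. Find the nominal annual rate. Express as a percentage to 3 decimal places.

2.476%

The 1456-period growth factor is 2,100/1,050 = 2.
r/52 = 2^(1/1456) − 1 ≈ 0.000476176, so r ≈ 52·0.000476176 = 2.47611%.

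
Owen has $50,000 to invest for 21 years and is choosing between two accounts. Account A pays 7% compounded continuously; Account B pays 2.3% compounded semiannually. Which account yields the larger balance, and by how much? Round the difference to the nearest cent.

Account A growth factor: e^(0.07·21) = e^1.47 ≈ 4.34923514106; balance ≈ 217,461.7571.
Account B growth factor: (1 + 0.0115)^42 ≈ 1.6164685466; balance ≈ 80,823.4273.
Account A is larger by 136,638.3297.

Account A, by $136,638.33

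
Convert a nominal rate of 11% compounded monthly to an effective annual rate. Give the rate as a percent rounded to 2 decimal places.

EAR = (1 + 11%/12)^12 − 1 = (1 + 0.00916667)^12 − 1.
(1 + 0.00916667)^12 ≈ 1.115719, so EAR ≈ 11.57188%.

11.57%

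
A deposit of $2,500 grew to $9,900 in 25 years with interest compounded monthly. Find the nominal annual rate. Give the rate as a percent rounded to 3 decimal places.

5.518%

(1 + r/12)^300 = 9,900/2,500 = 3.96.
1 + r/12 = 3.96^(1/300) ≈ 1.004598, so r/12 ≈ 0.00459802.
r ≈ 12·0.00459802 = 5.51762%.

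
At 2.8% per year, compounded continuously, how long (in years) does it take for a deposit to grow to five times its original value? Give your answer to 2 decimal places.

e^(0.028t) = 5, so 0.028t = ln 5 ≈ 1.6094.
t ≈ 1.6094/0.028 ≈ 57.4799.

57.48 years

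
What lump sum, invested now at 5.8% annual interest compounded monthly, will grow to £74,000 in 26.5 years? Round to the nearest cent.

Periodic rate = 5.8%/12 = 0.00483333; 318 periods.
P = 74,000/(1 + 0.058/12)^318 ≈ 74,000/4.6334304366 ≈ 15,970.8883.

£15,970.89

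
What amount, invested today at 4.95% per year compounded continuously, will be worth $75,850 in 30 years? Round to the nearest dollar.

P = A·e^(−rt) = 75,850·e^(−1.485).
e^(−1.485) ≈ 0.22650234068, so P ≈ 17,180.2025.

$17,180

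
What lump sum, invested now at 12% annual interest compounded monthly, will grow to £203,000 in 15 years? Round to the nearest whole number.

£33,857

Growth factor = (1 + 0.01)^180 ≈ 5.99580197536.
P = 203,000/5.99580197536 ≈ 33,857.0221.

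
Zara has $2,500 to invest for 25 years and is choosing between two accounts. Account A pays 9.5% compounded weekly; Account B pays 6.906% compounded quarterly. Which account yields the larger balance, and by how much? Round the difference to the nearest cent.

Account A growth factor: (1 + 0.095/52)^1300 ≈ 10.727742762; balance ≈ 26,819.3569.
Account B growth factor: (1 + 0.017265)^100 ≈ 5.5387306107; balance ≈ 13,846.8265.
Account A is larger by 12,972.5304.

Account A, by $12,972.53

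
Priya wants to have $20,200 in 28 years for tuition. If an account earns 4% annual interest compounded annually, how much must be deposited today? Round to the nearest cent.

Annual rate = 4% = 0.04; 28 periods.
P = 20,200/(1 + 0.04)^28 ≈ 20,200/2.9987033192 ≈ 6,736.2449.

$6,736.24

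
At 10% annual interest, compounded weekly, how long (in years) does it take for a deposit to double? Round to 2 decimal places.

6.94 years

(1 + 0.00192308)^(52t) = 2.
52t = ln 2 / ln(1 + 0.00192308) ≈ 0.69315/0.00192123 ≈ 360.7830.
t ≈ 6.9381.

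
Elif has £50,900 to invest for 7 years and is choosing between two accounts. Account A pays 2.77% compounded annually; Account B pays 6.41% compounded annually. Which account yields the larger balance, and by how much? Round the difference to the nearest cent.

Account A growth factor: (1 + 0.0277)^7 ≈ 1.210777929; balance ≈ 61,628.5966.
Account B growth factor: (1 + 0.0641)^7 ≈ 1.5448172217; balance ≈ 78,631.1966.
Account B is larger by 17,002.6000.

Account B, by £17,002.60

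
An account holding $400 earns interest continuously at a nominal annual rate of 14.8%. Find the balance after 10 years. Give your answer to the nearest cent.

A = P·e^(rt) = 400·e^(0.148·10) = 400·e^1.48.
e^1.48 ≈ 4.392945681, so A ≈ 1,757.1783.

$1,757.18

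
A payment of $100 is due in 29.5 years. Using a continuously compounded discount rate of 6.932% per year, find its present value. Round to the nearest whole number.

P = A·e^(−rt) = 100·e^(−2.04494).
e^(−2.04494) ≈ 0.12938795, so P ≈ 12.9388.

$13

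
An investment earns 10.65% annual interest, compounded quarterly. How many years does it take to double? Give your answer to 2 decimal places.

(1 + 0.026625)^(4t) = 2.
4t = ln 2 / ln(1 + 0.026625) ≈ 0.69315/0.0262767 ≈ 26.3788.
t ≈ 6.5947.

6.59 years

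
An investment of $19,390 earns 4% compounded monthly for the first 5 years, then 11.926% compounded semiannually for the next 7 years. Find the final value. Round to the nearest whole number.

$53,266

Phase 1: 19,390·(1 + 0.04/12)^60 ≈ 23,675.1240.
Phase 2: 23,675.1240·(1 + 0.05963)^14 ≈ 53,266.1978.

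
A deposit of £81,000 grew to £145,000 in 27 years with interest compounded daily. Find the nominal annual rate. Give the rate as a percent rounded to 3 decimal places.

2.157%

The 9855-period growth factor is 145,000/81,000 = 1.79012.
r/365 = 1.79012^(1/9855) − 1 ≈ 0.0000590869, so r ≈ 365·0.0000590869 = 2.15667%.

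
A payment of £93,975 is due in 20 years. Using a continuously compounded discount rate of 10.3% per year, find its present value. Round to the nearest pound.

£11,977

P = A·e^(−rt) = 93,975·e^(−2.06).
e^(−2.06) ≈ 0.12745396989, so P ≈ 11,977.4868.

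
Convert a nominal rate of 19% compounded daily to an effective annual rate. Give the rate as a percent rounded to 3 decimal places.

One year is 365 periods at 0.000520548 each: (1 + 0.000520548)^365 ≈ 1.20919.
EAR = 1.20919 − 1 ≈ 20.91898%.

20.919%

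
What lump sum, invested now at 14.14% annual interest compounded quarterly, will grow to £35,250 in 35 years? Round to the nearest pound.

Periodic rate = 14.14%/4 = 0.03535; 140 periods.
P = 35,250/(1 + 0.03535)^140 ≈ 35,250/129.48107514 ≈ 272.2406.

£272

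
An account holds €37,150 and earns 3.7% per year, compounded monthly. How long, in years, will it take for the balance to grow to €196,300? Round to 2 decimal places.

(1 + 0.00308333)^(12t) = 196,300/37,150 = 5.284.
12t·ln(1 + 0.00308333) = ln(5.284); 12t = 1.6647/0.00307859 ≈ 540.7282.
t ≈ 45.0607 years.

45.06 years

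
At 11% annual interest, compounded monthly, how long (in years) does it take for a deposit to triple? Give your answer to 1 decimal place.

(1 + 0.00916667)^(12t) = 3.
12t = ln 3 / ln(1 + 0.00916667) ≈ 1.0986/0.00912491 ≈ 120.3971.
t ≈ 10.0331.

10.0 years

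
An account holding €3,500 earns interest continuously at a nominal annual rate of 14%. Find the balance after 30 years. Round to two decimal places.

€233,402.16

A = P·e^(rt) = 3,500·e^(0.14·30) = 3,500·e^4.2.
e^4.2 ≈ 66.6863310409, so A ≈ 233,402.1586.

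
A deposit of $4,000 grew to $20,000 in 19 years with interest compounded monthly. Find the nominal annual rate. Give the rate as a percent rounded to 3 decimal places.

The 228-period growth factor is 20,000/4,000 = 5.
r/12 = 5^(1/228) − 1 ≈ 0.00708391, so r ≈ 12·0.00708391 = 8.50069%.

8.501%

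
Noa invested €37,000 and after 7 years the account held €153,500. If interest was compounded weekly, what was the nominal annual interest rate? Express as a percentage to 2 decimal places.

The 364-period growth factor is 153,500/37,000 = 4.14865.
r/52 = 4.14865^(1/364) − 1 ≈ 0.00391639, so r ≈ 52·0.00391639 = 20.36524%.

20.37%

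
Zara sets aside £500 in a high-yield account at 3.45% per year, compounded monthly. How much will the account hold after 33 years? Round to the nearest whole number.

£1,558

Periodic rate = 3.45%/12 = 0.002875; periods = 12·33 = 396.
A = 500·(1 + 0.002875)^396 ≈ 500·3.116986084 ≈ 1,558.4930.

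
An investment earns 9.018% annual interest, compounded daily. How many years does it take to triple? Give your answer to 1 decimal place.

(1 + 0.000247068)^(365t) = 3.
365t = ln 3 / ln(1 + 0.000247068) ≈ 1.0986/0.000247038 ≈ 4447.1393.
t ≈ 12.1839.

12.2 years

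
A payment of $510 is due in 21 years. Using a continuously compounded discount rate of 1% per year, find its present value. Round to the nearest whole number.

$413

P = A·e^(−rt) = 510·e^(−0.21).
e^(−0.21) ≈ 0.810584246, so P ≈ 413.3980.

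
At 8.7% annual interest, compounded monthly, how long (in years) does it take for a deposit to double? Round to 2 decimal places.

8.00 years

(1 + 0.00725)^(12t) = 2.
12t = ln 2 / ln(1 + 0.00725) ≈ 0.69315/0.00722385 ≈ 95.9527.
t ≈ 7.9961.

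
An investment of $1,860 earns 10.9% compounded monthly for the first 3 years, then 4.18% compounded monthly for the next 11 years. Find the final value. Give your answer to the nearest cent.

$4,075.94

Phase 1: 1,860·(1 + 0.109/12)^36 ≈ 2,575.6458.
Phase 2: 2,575.6458·(1 + 0.0418/12)^132 ≈ 4,075.9397.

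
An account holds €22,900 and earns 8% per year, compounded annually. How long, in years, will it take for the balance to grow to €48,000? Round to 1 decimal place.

9.6 years

(1 + 0.08)^t = 48,000/22,900 = 2.0961.
t·ln(1 + 0.08) = ln(2.0961); t = 0.74006/0.076961 ≈ 9.6161.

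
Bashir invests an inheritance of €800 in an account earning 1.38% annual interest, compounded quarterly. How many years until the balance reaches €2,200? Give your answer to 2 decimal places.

73.43 years

We need (1 + 0.00345)^(4t) = 2.75, so 4t = ln 2.75 / ln 1.00345 ≈ 293.7232.
t ≈ 293.7232/4 = 73.4308 years.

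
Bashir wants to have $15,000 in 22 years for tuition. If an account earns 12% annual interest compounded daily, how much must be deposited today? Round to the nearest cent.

Periodic rate = 12%/365 = 0.000328767; 8030 periods.
P = 15,000/(1 + 0.12/365)^8030 ≈ 15,000/14.007124913 ≈ 1,070.8836.

$1,070.88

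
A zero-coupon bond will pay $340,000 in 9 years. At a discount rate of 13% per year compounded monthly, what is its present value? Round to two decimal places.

$106,190.83

Growth factor = (1 + 0.13/12)^108 ≈ 3.20178319212.
P = 340,000/3.20178319212 ≈ 106,190.8254.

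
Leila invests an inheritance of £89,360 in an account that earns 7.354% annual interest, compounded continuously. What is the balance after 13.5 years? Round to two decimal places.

A = P·e^(rt) = 89,360·e^(0.07354·13.5) = 89,360·e^0.99279.
e^0.99279 ≈ 2.69875350069, so A ≈ 241,160.6128.

£241,160.61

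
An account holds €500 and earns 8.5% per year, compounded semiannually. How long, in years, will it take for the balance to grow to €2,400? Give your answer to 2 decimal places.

18.84 years

(1 + 0.0425)^(2t) = 2,400/500 = 4.8.
2t·ln(1 + 0.0425) = ln(4.8); 2t = 1.5686/0.0416217 ≈ 37.6875.
t ≈ 18.8437 years.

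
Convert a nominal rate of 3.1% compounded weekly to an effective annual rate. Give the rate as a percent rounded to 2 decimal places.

3.15%

One year is 52 periods at 0.000596154 each: (1 + 0.000596154)^52 ≈ 1.031476.
EAR = 1.031476 − 1 ≈ 3.14760%.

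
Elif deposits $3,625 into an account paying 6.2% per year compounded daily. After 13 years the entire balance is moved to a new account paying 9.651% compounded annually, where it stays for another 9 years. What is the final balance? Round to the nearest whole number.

$18,597

Phase 1: 3,625·(1 + 0.062/365)^4745 ≈ 8,115.5814.
Phase 2: 8,115.5814·(1 + 0.09651)^9 ≈ 18,596.5768.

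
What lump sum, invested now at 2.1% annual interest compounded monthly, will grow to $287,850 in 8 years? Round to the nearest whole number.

Periodic rate = 2.1%/12 = 0.00175; 96 periods.
P = 287,850/(1 + 0.00175)^96 ≈ 287,850/1.18276293432 ≈ 243,370.8325.

$243,371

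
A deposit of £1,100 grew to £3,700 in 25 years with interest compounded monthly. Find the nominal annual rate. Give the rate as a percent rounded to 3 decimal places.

(1 + r/12)^300 = 3,700/1,100 = 3.36364.
1 + r/12 = 3.36364^(1/300) ≈ 1.004052, so r/12 ≈ 0.00405159.
r ≈ 12·0.00405159 = 4.86191%.

4.862%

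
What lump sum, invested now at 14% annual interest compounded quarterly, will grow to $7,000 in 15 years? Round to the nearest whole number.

Growth factor = (1 + 0.035)^60 ≈ 7.878090901.
P = 7,000/7.878090901 ≈ 888.5401.

$889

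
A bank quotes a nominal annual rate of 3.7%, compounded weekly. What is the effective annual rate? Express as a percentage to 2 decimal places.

EAR = (1 + 3.7%/52)^52 − 1 = (1 + 0.000711538)^52 − 1.
(1 + 0.000711538)^52 ≈ 1.037679, so EAR ≈ 3.76794%.

3.77%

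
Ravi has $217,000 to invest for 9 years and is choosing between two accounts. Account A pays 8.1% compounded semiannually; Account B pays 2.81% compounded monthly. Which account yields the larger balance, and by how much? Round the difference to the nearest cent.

Account A, by $164,061.90

Account A growth factor: (1 + 0.0405)^18 ≈ 2.0434194454; balance ≈ 443,422.0197.
Account B growth factor: (1 + 0.0281/12)^108 ≈ 1.28737383651; balance ≈ 279,360.1225.
Account A is larger by 164,061.8971.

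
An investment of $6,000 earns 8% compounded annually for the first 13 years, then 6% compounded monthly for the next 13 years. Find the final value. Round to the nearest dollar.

$35,528

Phase 1: 6,000·(1 + 0.08)^13 ≈ 16,317.7424.
Phase 2: 16,317.7424·(1 + 0.005)^156 ≈ 35,527.5865.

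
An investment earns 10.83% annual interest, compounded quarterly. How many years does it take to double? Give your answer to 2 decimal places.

6.49 years

(1 + 0.027075)^(4t) = 2.
4t = ln 2 / ln(1 + 0.027075) ≈ 0.69315/0.026715 ≈ 25.9460.
t ≈ 6.4865.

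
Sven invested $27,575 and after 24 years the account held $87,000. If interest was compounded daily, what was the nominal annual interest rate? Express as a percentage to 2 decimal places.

(1 + r/365)^8760 = 87,000/27,575 = 3.15503.
1 + r/365 = 3.15503^(1/8760) ≈ 1.000131, so r/365 ≈ 0.000131173.
r ≈ 365·0.000131173 = 4.78781%.

4.79%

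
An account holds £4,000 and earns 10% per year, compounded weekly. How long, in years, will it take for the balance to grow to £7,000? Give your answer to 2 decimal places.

5.60 years

We need (1 + 0.00192308)^(52t) = 1.75, so 52t = ln 1.75 / ln 1.001923 ≈ 291.2799.
t ≈ 291.2799/52 = 5.6015 years.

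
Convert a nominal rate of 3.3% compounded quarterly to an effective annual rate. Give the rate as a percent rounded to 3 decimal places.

One year is 4 periods at 0.00825 each: (1 + 0.00825)^4 ≈ 1.033411.
EAR = 1.033411 − 1 ≈ 3.34106%.

3.341%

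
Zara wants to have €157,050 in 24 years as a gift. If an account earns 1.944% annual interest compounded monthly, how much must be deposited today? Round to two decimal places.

€98,532.04

Growth factor = (1 + 0.00162)^288 ≈ 1.59389784968.
P = 157,050/1.59389784968 ≈ 98,532.0358.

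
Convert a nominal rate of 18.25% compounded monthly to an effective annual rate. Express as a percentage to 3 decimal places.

19.857%

One year is 12 periods at 0.0152083 each: (1 + 0.0152083)^12 ≈ 1.198566.
EAR = 1.198566 − 1 ≈ 19.85664%.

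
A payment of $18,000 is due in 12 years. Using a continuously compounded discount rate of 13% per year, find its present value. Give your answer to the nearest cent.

$3,782.45

P = A·e^(−rt) = 18,000·e^(−1.56).
e^(−1.56) ≈ 0.2101360712, so P ≈ 3,782.4493.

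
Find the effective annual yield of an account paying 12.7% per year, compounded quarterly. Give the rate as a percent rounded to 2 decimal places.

13.32%

EAR = (1 + 12.7%/4)^4 − 1 = (1 + 0.03175)^4 − 1.
(1 + 0.03175)^4 ≈ 1.133177, so EAR ≈ 13.31774%.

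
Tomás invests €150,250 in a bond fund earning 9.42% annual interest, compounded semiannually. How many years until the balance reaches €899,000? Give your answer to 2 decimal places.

We need (1 + 0.0471)^(2t) = 5.9834, so 2t = ln 5.9834 / ln 1.0471 ≈ 38.8703.
t ≈ 38.8703/2 = 19.4351 years.

19.44 years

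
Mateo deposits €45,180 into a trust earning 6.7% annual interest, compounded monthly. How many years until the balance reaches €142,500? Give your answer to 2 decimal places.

We need (1 + 0.00558333)^(12t) = 3.1541, so 12t = ln 3.1541 / ln 1.005583 ≈ 206.3089.
t ≈ 206.3089/12 = 17.1924 years.

17.19 years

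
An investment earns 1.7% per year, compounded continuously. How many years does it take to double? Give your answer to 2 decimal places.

e^(0.017t) = 2, so 0.017t = ln 2 ≈ 0.69315.
t ≈ 0.69315/0.017 ≈ 40.7734.

40.77 years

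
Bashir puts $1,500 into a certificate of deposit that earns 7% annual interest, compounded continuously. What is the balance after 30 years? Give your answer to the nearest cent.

A = P·e^(rt) = 1,500·e^(0.07·30) = 1,500·e^2.1.
e^2.1 ≈ 8.1661699126, so A ≈ 12,249.2549.

$12,249.25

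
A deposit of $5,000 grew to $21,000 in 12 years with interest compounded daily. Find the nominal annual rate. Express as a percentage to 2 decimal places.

11.96%

The 4380-period growth factor is 21,000/5,000 = 4.2.
r/365 = 4.2^(1/4380) − 1 ≈ 0.000327699, so r ≈ 365·0.000327699 = 11.96100%.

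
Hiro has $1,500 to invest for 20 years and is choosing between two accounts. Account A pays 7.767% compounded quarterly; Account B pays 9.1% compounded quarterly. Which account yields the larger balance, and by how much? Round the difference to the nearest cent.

A: (1 + 0.0194175)^80 ≈ 4.657649208, so 1,500 × 4.657649208 ≈ 6,986.4738.
B: (1 + 0.02275)^80 ≈ 6.047265741, so 1,500 × 6.047265741 ≈ 9,070.8986.
Difference ≈ 2,084.4248 in favor of B.

Account B, by $2,084.42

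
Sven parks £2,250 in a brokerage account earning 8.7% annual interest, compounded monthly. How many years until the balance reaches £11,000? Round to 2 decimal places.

18.31 years

(1 + 0.00725)^(12t) = 11,000/2,250 = 4.8889.
12t·ln(1 + 0.00725) = ln(4.8889); 12t = 1.587/0.00722385 ≈ 219.6843.
t ≈ 18.3070 years.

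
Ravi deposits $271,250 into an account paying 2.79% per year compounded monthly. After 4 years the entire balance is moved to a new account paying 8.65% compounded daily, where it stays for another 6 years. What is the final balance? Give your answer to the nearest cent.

$509,510.21

Phase 1: 271,250·(1 + 0.002325)^48 ≈ 303,235.9971.
Phase 2: 303,235.9971·(1 + 0.0865/365)^2190 ≈ 509,510.2052.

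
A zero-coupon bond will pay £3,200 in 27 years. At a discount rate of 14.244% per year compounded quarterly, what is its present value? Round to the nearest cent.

Periodic rate = 14.244%/4 = 0.03561; 108 periods.
P = 3,200/(1 + 0.03561)^108 ≈ 3,200/43.77170085 ≈ 73.1066.

£73.11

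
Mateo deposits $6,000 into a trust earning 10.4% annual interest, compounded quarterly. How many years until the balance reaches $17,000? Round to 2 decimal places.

(1 + 0.026)^(4t) = 17,000/6,000 = 2.8333.
4t·ln(1 + 0.026) = ln(2.8333); 4t = 1.0415/0.0256677 ≈ 40.5744.
t ≈ 10.1436 years.

10.14 years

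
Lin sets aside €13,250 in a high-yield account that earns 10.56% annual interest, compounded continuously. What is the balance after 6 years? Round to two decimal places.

€24,968.06

A = P·e^(rt) = 13,250·e^(0.1056·6) = 13,250·e^0.6336.
e^0.6336 ≈ 1.8843821589, so A ≈ 24,968.0636.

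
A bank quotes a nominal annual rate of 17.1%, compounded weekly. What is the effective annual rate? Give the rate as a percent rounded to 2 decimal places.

EAR = (1 + 17.1%/52)^52 − 1 = (1 + 0.00328846)^52 − 1.
(1 + 0.00328846)^52 ≈ 1.186158, so EAR ≈ 18.61579%.

18.62%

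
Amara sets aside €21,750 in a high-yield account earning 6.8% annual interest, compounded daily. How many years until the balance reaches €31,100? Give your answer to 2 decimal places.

(1 + 0.000186301)^(365t) = 31,100/21,750 = 1.4299.
365t·ln(1 + 0.000186301) = ln(1.4299); 365t = 0.35759/0.000186284 ≈ 1919.6175.
t ≈ 5.2592 years.

5.26 years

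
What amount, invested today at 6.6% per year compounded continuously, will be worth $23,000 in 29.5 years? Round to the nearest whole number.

$3,282

P = A·e^(−rt) = 23,000·e^(−1.947).
e^(−1.947) ≈ 0.14270153468, so P ≈ 3,282.1353.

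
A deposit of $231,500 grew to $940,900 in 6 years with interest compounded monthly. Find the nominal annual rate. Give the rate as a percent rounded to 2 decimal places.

23.60%

(1 + r/12)^72 = 940,900/231,500 = 4.06436.
1 + r/12 = 4.06436^(1/72) ≈ 1.019667, so r/12 ≈ 0.0196667.
r ≈ 12·0.0196667 = 23.60002%.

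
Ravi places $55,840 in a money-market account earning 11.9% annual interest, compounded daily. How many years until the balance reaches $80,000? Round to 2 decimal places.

We need (1 + 0.000326027)^(365t) = 1.4327, so 365t = ln 1.4327 / ln 1.000326 ≈ 1102.9588.
t ≈ 1102.9588/365 = 3.0218 years.

3.02 years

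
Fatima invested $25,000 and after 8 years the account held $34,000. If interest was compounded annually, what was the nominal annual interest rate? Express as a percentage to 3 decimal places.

(1 + r)^8 = 34,000/25,000 = 1.36.
1 + r = 1.36^(1/8) ≈ 1.039184, so r ≈ 0.0391838.
r ≈ 3.91838%.

3.918%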